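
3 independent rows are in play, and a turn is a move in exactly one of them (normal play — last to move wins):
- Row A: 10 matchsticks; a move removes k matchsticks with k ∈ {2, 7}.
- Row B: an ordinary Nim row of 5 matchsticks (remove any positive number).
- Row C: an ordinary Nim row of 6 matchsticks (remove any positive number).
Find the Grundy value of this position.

3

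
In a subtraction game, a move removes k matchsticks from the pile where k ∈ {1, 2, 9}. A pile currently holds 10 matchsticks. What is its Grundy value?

0

Compute g(0), g(1), … for moves {1, 2, 9}:
k:     0  1  2  3  4  5  6  7  8  9 10
g(k):  0  1  2  0  1  2  0  1  2  3  0
So g(10) = 0.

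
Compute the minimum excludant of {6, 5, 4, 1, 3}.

0

0 is not in the set, so the mex is 0.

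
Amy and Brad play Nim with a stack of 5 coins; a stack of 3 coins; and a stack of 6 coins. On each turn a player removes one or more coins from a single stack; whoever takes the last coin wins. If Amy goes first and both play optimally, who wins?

Brad wins

Nim-sum: 5 ⊕ 3 ⊕ 6 = 0.
The nim-sum is 0, so this is a P-position: the player to move is in a losing position under optimal play; Amy is about to move from it and so loses — Brad wins.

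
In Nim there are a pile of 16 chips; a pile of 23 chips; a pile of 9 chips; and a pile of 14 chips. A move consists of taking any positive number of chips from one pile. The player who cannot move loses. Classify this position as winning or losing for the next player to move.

Losing position

Compute the nim-sum pairwise:
16 ^ 23 = 7
7 ^ 9 = 14
14 ^ 14 = 0
The nim-sum is 0, so this is a P-position: the player to move is in a losing position under optimal play.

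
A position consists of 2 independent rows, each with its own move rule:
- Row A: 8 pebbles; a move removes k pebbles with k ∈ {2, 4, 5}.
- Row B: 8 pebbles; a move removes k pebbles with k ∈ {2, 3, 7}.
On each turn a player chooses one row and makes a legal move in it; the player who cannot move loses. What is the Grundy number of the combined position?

Build the Grundy sequence for row A with g(k) = mex{g(k−s) : s ∈ {2, 4, 5}, s ≤ k}:
k:     0  1  2  3  4  5  6  7  8
g(k):  0  0  1  1  2  2  3  0  0
So g(8) = 0.
Grundy values for row B (subtraction set {2, 3, 7}):
k:     0  1  2  3  4  5  6  7  8
g(k):  0  0  1  1  2  0  0  1  1
So g(8) = 1.
By the Sprague-Grundy theorem, the Grundy value of a sum of independent games is the XOR of the component values.
Combined value = 0 XOR 1 = 1.

1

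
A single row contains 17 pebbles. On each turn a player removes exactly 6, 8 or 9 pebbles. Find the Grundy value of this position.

0

Compute g(0), g(1), … for moves {6, 8, 9}:
k:     0  1  2  3  4  5  6  7  8  9 10 11 12 13 14 15 16 17
g(k):  0  0  0  0  0  0  1  1  1  1  1  1  2  2  2  0  0  0
So g(17) = 0.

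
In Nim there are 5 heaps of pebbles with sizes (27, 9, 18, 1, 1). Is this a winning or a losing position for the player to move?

Nim-sum: 27 ⊕ 9 ⊕ 18 ⊕ 1 ⊕ 1 = 0.
The nim-sum is 0, so this is a P-position: the player to move is in a losing position under optimal play.

Losing position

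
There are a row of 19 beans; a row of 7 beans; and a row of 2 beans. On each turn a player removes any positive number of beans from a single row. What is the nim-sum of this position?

Compute the nim-sum pairwise:
19 ⊕ 7 = 20
20 ⊕ 2 = 22

22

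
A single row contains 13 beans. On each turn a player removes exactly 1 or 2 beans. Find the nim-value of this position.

1

Compute g(0), g(1), … for moves {1, 2}:
k:     0  1  2  3  4  5  6  7  8  9 10 11 12 13
g(k):  0  1  2  0  1  2  0  1  2  0  1  2  0  1
So g(13) = 1.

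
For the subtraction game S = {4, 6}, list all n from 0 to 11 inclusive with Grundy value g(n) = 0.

Compute g(0), g(1), … for moves {4, 6}:
g(0) = mex{} = 0
g(1) = mex{} = 0
g(2) = mex{} = 0
g(3) = mex{} = 0
g(4) = mex{0} = 1
g(5) = mex{0} = 1
g(6) = mex{0} = 1
g(7) = mex{0} = 1
g(8) = mex{0,1} = 2
g(9) = mex{0,1} = 2
g(10) = mex{1} = 0
g(11) = mex{1} = 0
The P-positions (g = 0) in 0..11 are 0, 1, 2, 3, 10, 11.

0, 1, 2, 3, 10, 11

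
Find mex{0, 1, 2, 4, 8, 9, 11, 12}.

The values 0, 1, 2 are all present; 3 is the first non-negative integer missing from the set.

3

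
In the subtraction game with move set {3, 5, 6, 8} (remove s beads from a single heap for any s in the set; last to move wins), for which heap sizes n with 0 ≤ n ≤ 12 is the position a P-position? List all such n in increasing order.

Build the Grundy sequence with g(k) = mex{g(k−s) : s ∈ {3, 5, 6, 8}, s ≤ k}:
k:     0  1  2  3  4  5  6  7  8  9 10 11 12
g(k):  0  0  0  1  1  1  2  2  2  3  3  0  0
The P-positions (g = 0) in 0..12 are 0, 1, 2, 11, 12.

0, 1, 2, 11, 12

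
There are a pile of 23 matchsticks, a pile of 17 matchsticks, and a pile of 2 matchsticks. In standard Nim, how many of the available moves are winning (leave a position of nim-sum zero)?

Nim-sum: 23 ⊕ 17 ⊕ 2 = 4.
The overall nim-sum is X = 4. A pile of size p has a winning move iff p XOR X < p (reduce it to p XOR X).
  23: 23 XOR 4 = 19 < 23 — winning move (to 19).
  17: 17 XOR 4 = 21 ≥ 17 — no move.
  2: 2 XOR 4 = 6 ≥ 2 — no move.
That gives 1 winning move.

1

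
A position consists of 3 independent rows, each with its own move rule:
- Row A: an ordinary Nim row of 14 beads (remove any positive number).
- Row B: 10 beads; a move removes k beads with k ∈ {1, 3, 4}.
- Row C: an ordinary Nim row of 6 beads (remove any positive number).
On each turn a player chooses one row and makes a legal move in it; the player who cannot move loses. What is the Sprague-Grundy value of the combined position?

Row A is a plain Nim row of size 14, so its Grundy value is 14.
For row B, compute g(0), g(1), … with moves {1, 3, 4}:
k:     0  1  2  3  4  5  6  7  8  9 10
g(k):  0  1  0  1  2  3  2  0  1  0  1
So g(10) = 1.
Row C is a plain Nim row of size 6, so its Grundy value is 6.
By the Sprague-Grundy theorem, the Grundy value of a sum of independent games is the XOR of the component values.
Combined value = 14 XOR 1 XOR 6 = 9.

9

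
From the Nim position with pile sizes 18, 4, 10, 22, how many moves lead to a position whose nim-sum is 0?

1

Bitwise XOR of the heap sizes:
  10010  (18)
  00100  (4)
  01010  (10)
  10110  (22)
  -----
  01010  (10)
The overall nim-sum is X = 10. A pile of size p has a winning move iff p XOR X < p (reduce it to p XOR X).
  18: 18 XOR 10 = 24 ≥ 18 — no move.
  4: 4 XOR 10 = 14 ≥ 4 — no move.
  10: 10 XOR 10 = 0 < 10 — winning move (to 0).
  22: 22 XOR 10 = 28 ≥ 22 — no move.
That gives 1 winning move.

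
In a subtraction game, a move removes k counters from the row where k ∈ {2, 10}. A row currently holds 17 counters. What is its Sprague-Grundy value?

Grundy values for subtraction set {2, 10}:
k:     0  1  2  3  4  5  6  7  8  9 10 11 12 13 14 15 16 17
g(k):  0  0  1  1  0  0  1  1  0  0  1  1  0  0  1  1  0  0
So g(17) = 0.

0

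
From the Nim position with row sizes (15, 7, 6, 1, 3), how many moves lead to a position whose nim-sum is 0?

1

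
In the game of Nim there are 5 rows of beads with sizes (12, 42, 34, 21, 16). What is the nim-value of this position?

Nim-sum: 12 ^ 42 ^ 34 ^ 21 ^ 16 = 1.

1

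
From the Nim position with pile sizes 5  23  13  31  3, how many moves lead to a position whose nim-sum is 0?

3

Nim-sum: 5 XOR 23 XOR 13 XOR 31 XOR 3 = 3.
The overall nim-sum is X = 3. A pile of size p has a winning move iff p XOR X < p (reduce it to p XOR X).
  5: 5 XOR 3 = 6 ≥ 5 — no move.
  23: 23 XOR 3 = 20 < 23 — winning move (to 20).
  13: 13 XOR 3 = 14 ≥ 13 — no move.
  31: 31 XOR 3 = 28 < 31 — winning move (to 28).
  3: 3 XOR 3 = 0 < 3 — winning move (to 0).
That gives 3 winning moves.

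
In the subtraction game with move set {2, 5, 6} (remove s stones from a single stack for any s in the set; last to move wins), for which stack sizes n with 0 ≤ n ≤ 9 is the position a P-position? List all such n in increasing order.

0, 1, 4, 8

Grundy values for subtraction set {2, 5, 6}:
k:     0  1  2  3  4  5  6  7  8  9
g(k):  0  0  1  1  0  2  1  3  0  2
The P-positions (g = 0) in 0..9 are 0, 1, 4, 8.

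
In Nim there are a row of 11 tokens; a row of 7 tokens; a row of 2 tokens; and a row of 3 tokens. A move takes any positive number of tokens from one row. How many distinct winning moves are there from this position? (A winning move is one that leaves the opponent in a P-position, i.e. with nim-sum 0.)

Bitwise XOR of the heap sizes:
  1011  (11)
  0111  (7)
  0010  (2)
  0011  (3)
  ----
  1101  (13)
The overall nim-sum is X = 13. A row of size p has a winning move iff p XOR X < p (reduce it to p XOR X).
  11: 11 XOR 13 = 6 < 11 — winning move (to 6).
  7: 7 XOR 13 = 10 ≥ 7 — no move.
  2: 2 XOR 13 = 15 ≥ 2 — no move.
  3: 3 XOR 13 = 14 ≥ 3 — no move.
That gives 1 winning move.

1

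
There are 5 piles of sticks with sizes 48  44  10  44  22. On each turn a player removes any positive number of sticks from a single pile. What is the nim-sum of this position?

Nim-sum: 48 ⊕ 44 ⊕ 10 ⊕ 44 ⊕ 22 = 44.

44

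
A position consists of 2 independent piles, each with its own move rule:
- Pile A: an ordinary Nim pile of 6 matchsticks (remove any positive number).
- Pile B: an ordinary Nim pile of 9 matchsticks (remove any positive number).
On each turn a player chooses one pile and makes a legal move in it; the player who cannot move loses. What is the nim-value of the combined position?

Pile A is a plain Nim pile of size 6, so its Grundy value is 6.
Pile B is a plain Nim pile of size 9, so its Grundy value is 9.
By the Sprague-Grundy theorem, the Grundy value of a sum of independent games is the XOR of the component values.
Combined value = 6 ⊕ 9 = 15.

15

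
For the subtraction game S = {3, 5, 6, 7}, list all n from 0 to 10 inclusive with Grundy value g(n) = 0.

Compute g(0), g(1), … for moves {3, 5, 6, 7}:
g(0) = mex{} = 0
g(1) = mex{} = 0
g(2) = mex{} = 0
g(3) = mex{0} = 1
g(4) = mex{0} = 1
g(5) = mex{0} = 1
g(6) = mex{0,1} = 2
g(7) = mex{0,1} = 2
g(8) = mex{0,1} = 2
g(9) = mex{0,1,2} = 3
g(10) = mex{1,2} = 0
The P-positions (g = 0) in 0..10 are 0, 1, 2, 10.

0, 1, 2, 10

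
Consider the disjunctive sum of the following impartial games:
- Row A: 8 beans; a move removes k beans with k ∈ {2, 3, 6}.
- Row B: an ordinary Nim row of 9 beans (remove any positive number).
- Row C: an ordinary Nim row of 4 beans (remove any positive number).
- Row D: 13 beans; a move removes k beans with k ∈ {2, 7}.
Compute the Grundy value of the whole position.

15

Grundy values for row A (subtraction set {2, 3, 6}):
g(0) = mex{} = 0
g(1) = mex{} = 0
g(2) = mex{0} = 1
g(3) = mex{0} = 1
g(4) = mex{0,1} = 2
g(5) = mex{1} = 0
g(6) = mex{0,1,2} = 3
g(7) = mex{0,2} = 1
g(8) = mex{0,1,3} = 2
So g(8) = 2.
Row B is a plain Nim row of size 9, so its Grundy value is 9.
Row C is a plain Nim row of size 4, so its Grundy value is 4.
For row D, compute g(0), g(1), … with moves {2, 7}:
k:     0  1  2  3  4  5  6  7  8  9 10 11 12 13
g(k):  0  0  1  1  0  0  1  1  2  0  0  1  1  0
So g(13) = 0.
By the Sprague-Grundy theorem, the Grundy value of a sum of independent games is the XOR of the component values.
Combined value = 2 ⊕ 9 ⊕ 4 ⊕ 0 = 15.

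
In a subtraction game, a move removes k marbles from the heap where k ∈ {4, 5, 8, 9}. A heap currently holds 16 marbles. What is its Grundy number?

Compute g(0), g(1), … for moves {4, 5, 8, 9}:
k:     0  1  2  3  4  5  6  7  8  9 10 11 12 13 14 15 16
g(k):  0  0  0  0  1  1  1  1  2  2  2  2  3  0  0  0  0
So g(16) = 0.

0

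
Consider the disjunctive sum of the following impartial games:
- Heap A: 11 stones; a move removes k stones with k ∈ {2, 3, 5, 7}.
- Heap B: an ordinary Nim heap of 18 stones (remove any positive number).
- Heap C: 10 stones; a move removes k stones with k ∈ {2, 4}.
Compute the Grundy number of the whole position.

17

For heap A, compute g(0), g(1), … with moves {2, 3, 5, 7}:
g(0) = mex{} = 0
g(1) = mex{} = 0
g(2) = mex{0} = 1
g(3) = mex{0} = 1
g(4) = mex{0,1} = 2
g(5) = mex{0,1} = 2
g(6) = mex{0,1,2} = 3
g(7) = mex{0,1,2} = 3
g(8) = mex{0,1,2,3} = 4
g(9) = mex{1,2,3} = 0
g(10) = mex{1,2,3,4} = 0
g(11) = mex{0,2,3,4} = 1
So g(11) = 1.
Heap B is a plain Nim heap of size 18, so its Grundy value is 18.
For heap C, compute g(0), g(1), … with moves {2, 4}:
g(0) = mex{} = 0
g(1) = mex{} = 0
g(2) = mex{0} = 1
g(3) = mex{0} = 1
g(4) = mex{0,1} = 2
g(5) = mex{0,1} = 2
g(6) = mex{1,2} = 0
g(7) = mex{1,2} = 0
g(8) = mex{0,2} = 1
g(9) = mex{0,2} = 1
g(10) = mex{0,1} = 2
So g(10) = 2.
By the Sprague-Grundy theorem, the Grundy value of a sum of independent games is the XOR of the component values.
Combined value = 1 ⊕ 18 ⊕ 2 = 17.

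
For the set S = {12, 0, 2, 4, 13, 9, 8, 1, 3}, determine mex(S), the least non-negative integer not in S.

5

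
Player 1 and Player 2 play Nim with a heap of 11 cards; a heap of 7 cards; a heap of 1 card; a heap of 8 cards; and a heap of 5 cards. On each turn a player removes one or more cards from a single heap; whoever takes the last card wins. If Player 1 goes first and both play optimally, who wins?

In binary:
  1011  (11)
  0111  (7)
  0001  (1)
  1000  (8)
  0101  (5)
  ----
  0000  (0)
The nim-sum is 0, so this is a P-position: the player to move is in a losing position under optimal play; Player 1 is about to move from it and so loses — Player 2 wins.

Player 2 wins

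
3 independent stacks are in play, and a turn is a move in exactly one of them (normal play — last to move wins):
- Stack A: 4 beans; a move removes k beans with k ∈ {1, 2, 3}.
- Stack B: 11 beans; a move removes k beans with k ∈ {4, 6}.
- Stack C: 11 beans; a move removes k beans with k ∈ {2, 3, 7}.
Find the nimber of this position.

0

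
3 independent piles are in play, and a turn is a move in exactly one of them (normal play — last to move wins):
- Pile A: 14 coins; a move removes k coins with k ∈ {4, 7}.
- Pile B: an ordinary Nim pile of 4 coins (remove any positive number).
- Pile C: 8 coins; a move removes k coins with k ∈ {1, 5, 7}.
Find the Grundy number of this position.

For pile A, compute g(0), g(1), … with moves {4, 7}:
g(0) = mex{} = 0
g(1) = mex{} = 0
g(2) = mex{} = 0
g(3) = mex{} = 0
g(4) = mex{0} = 1
g(5) = mex{0} = 1
g(6) = mex{0} = 1
g(7) = mex{0} = 1
g(8) = mex{0,1} = 2
g(9) = mex{0,1} = 2
g(10) = mex{0,1} = 2
g(11) = mex{1} = 0
g(12) = mex{1,2} = 0
g(13) = mex{1,2} = 0
g(14) = mex{1,2} = 0
So g(14) = 0.
Pile B is a plain Nim pile of size 4, so its Grundy value is 4.
For pile C, compute g(0), g(1), … with moves {1, 5, 7}:
k:     0  1  2  3  4  5  6  7  8
g(k):  0  1  0  1  0  1  0  1  0
So g(8) = 0.
The value of a disjunctive sum is the nim-sum of the parts.
Combined value = 0 XOR 4 XOR 0 = 4.

4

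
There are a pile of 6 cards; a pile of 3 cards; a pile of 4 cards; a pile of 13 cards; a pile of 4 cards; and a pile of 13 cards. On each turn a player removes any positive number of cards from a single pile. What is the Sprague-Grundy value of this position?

Compute the nim-sum pairwise:
6 ^ 3 = 5
5 ^ 4 = 1
1 ^ 13 = 12
12 ^ 4 = 8
8 ^ 13 = 5

5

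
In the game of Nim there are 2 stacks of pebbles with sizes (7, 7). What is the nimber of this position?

Nim-sum: 7 ^ 7 = 0.

0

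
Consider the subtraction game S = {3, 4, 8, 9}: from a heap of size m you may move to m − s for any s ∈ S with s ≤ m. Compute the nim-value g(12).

0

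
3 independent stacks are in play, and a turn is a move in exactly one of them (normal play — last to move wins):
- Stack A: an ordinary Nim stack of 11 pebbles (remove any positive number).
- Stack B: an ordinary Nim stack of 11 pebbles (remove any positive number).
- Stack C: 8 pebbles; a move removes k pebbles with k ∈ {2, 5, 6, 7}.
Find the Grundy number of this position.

2

Stack A is a plain Nim stack of size 11, so its Grundy value is 11.
Stack B is a plain Nim stack of size 11, so its Grundy value is 11.
Build the Grundy sequence for stack C with g(k) = mex{g(k−s) : s ∈ {2, 5, 6, 7}, s ≤ k}:
g(0) = mex{} = 0
g(1) = mex{} = 0
g(2) = mex{0} = 1
g(3) = mex{0} = 1
g(4) = mex{1} = 0
g(5) = mex{0,1} = 2
g(6) = mex{0} = 1
g(7) = mex{0,1,2} = 3
g(8) = mex{0,1} = 2
So g(8) = 2.
By the Sprague-Grundy theorem, the Grundy value of a sum of independent games is the XOR of the component values.
Combined value = 11 ⊕ 11 ⊕ 2 = 2.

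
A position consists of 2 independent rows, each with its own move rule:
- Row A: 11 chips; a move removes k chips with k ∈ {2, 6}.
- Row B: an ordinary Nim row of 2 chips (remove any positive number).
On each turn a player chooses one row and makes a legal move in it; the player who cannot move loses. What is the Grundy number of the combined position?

Build the Grundy sequence for row A with g(k) = mex{g(k−s) : s ∈ {2, 6}, s ≤ k}:
g(0) = mex{} = 0
g(1) = mex{} = 0
g(2) = mex{0} = 1
g(3) = mex{0} = 1
g(4) = mex{1} = 0
g(5) = mex{1} = 0
g(6) = mex{0} = 1
g(7) = mex{0} = 1
g(8) = mex{1} = 0
g(9) = mex{1} = 0
g(10) = mex{0} = 1
g(11) = mex{0} = 1
So g(11) = 1.
Row B is a plain Nim row of size 2, so its Grundy value is 2.
By the Sprague-Grundy theorem, the Grundy value of a sum of independent games is the XOR of the component values.
Combined value = 1 XOR 2 = 3.

3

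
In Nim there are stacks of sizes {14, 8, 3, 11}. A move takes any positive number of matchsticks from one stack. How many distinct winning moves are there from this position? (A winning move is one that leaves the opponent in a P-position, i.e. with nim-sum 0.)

Nim-sum: 14 ⊕ 8 ⊕ 3 ⊕ 11 = 14.
The overall nim-sum is X = 14. A stack of size p has a winning move iff p XOR X < p (reduce it to p XOR X).
  14: 14 XOR 14 = 0 < 14 — winning move (to 0).
  8: 8 XOR 14 = 6 < 8 — winning move (to 6).
  3: 3 XOR 14 = 13 ≥ 3 — no move.
  11: 11 XOR 14 = 5 < 11 — winning move (to 5).
That gives 3 winning moves.

3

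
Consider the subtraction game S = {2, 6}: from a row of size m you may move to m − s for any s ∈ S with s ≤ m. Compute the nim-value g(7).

Grundy values for subtraction set {2, 6}:
g(0) = mex{} = 0
g(1) = mex{} = 0
g(2) = mex{0} = 1
g(3) = mex{0} = 1
g(4) = mex{1} = 0
g(5) = mex{1} = 0
g(6) = mex{0} = 1
g(7) = mex{0} = 1
So g(7) = 1.

1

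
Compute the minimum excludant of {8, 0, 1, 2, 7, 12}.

3

The values 0, 1, 2 are all present; 3 is the first non-negative integer missing from the set.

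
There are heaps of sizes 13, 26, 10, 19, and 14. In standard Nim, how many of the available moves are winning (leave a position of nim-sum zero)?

0

Write each in binary and XOR column by column:
  01101  (13)
  11010  (26)
  01010  (10)
  10011  (19)
  01110  (14)
  -----
  00000  (0)
The nim-sum is already 0, so every move leaves a nonzero nim-sum — there are no winning moves.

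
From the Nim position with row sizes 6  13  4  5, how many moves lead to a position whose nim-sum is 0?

1

Nim-sum: 6 XOR 13 XOR 4 XOR 5 = 10.
The overall nim-sum is X = 10. A row of size p has a winning move iff p XOR X < p (reduce it to p XOR X).
  6: 6 XOR 10 = 12 ≥ 6 — no move.
  13: 13 XOR 10 = 7 < 13 — winning move (to 7).
  4: 4 XOR 10 = 14 ≥ 4 — no move.
  5: 5 XOR 10 = 15 ≥ 5 — no move.
That gives 1 winning move.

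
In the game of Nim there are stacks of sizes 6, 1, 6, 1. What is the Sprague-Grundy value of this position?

Compute the nim-sum pairwise:
6 ^ 1 = 7
7 ^ 6 = 1
1 ^ 1 = 0

0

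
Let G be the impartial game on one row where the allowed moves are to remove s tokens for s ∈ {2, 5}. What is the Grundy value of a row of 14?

Compute g(0), g(1), … for moves {2, 5}:
g(0) = mex{} = 0
g(1) = mex{} = 0
g(2) = mex{0} = 1
g(3) = mex{0} = 1
g(4) = mex{1} = 0
g(5) = mex{0,1} = 2
g(6) = mex{0} = 1
g(7) = mex{1,2} = 0
g(8) = mex{1} = 0
g(9) = mex{0} = 1
g(10) = mex{0,2} = 1
g(11) = mex{1} = 0
g(12) = mex{0,1} = 2
g(13) = mex{0} = 1
g(14) = mex{1,2} = 0
So g(14) = 0.

0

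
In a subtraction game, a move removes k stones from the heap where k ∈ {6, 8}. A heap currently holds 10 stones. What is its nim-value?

1

Compute g(0), g(1), … for moves {6, 8}:
g(0) = mex{} = 0
g(1) = mex{} = 0
g(2) = mex{} = 0
g(3) = mex{} = 0
g(4) = mex{} = 0
g(5) = mex{} = 0
g(6) = mex{0} = 1
g(7) = mex{0} = 1
g(8) = mex{0} = 1
g(9) = mex{0} = 1
g(10) = mex{0} = 1
So g(10) = 1.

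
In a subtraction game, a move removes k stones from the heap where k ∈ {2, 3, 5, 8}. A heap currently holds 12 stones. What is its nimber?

4

Grundy values for subtraction set {2, 3, 5, 8}:
k:     0  1  2  3  4  5  6  7  8  9 10 11 12
g(k):  0  0  1  1  2  2  3  0  4  1  3  0  4
So g(12) = 4.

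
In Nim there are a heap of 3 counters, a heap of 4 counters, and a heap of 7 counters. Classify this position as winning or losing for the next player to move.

Compute the nim-sum pairwise:
3 ^ 4 = 7
7 ^ 7 = 0
The nim-sum is 0, so this is a P-position: the player to move is in a losing position under optimal play.

Losing position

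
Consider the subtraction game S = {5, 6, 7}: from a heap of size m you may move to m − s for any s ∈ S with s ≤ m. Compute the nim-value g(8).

Build the Grundy sequence with g(k) = mex{g(k−s) : s ∈ {5, 6, 7}, s ≤ k}:
g(0) = mex{} = 0
g(1) = mex{} = 0
g(2) = mex{} = 0
g(3) = mex{} = 0
g(4) = mex{} = 0
g(5) = mex{0} = 1
g(6) = mex{0} = 1
g(7) = mex{0} = 1
g(8) = mex{0} = 1
So g(8) = 1.

1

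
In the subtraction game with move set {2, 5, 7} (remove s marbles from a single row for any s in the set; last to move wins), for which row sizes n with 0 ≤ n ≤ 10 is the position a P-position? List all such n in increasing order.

0, 1, 4, 10

Compute g(0), g(1), … for moves {2, 5, 7}:
g(0) = mex{} = 0
g(1) = mex{} = 0
g(2) = mex{0} = 1
g(3) = mex{0} = 1
g(4) = mex{1} = 0
g(5) = mex{0,1} = 2
g(6) = mex{0} = 1
g(7) = mex{0,1,2} = 3
g(8) = mex{0,1} = 2
g(9) = mex{0,1,3} = 2
g(10) = mex{1,2} = 0
The P-positions (g = 0) in 0..10 are 0, 1, 4, 10.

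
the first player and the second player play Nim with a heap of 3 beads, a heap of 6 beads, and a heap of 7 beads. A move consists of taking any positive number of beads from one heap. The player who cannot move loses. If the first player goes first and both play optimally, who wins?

the first player wins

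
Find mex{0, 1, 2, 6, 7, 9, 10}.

The values 0, 1, 2 are all present; 3 is the first non-negative integer missing from the set.

3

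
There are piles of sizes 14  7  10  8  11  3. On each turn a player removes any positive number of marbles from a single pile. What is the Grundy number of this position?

3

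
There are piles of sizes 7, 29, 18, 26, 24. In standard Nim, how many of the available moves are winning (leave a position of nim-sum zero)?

3

Nim-sum: 7 XOR 29 XOR 18 XOR 26 XOR 24 = 10.
The overall nim-sum is X = 10. A pile of size p has a winning move iff p XOR X < p (reduce it to p XOR X).
  7: 7 XOR 10 = 13 ≥ 7 — no move.
  29: 29 XOR 10 = 23 < 29 — winning move (to 23).
  18: 18 XOR 10 = 24 ≥ 18 — no move.
  26: 26 XOR 10 = 16 < 26 — winning move (to 16).
  24: 24 XOR 10 = 18 < 24 — winning move (to 18).
That gives 3 winning moves.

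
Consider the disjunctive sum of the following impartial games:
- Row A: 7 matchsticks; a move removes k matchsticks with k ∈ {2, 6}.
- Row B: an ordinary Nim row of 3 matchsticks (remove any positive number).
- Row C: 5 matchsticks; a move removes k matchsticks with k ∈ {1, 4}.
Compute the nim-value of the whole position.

2

Build the Grundy sequence for row A with g(k) = mex{g(k−s) : s ∈ {2, 6}, s ≤ k}:
k:     0  1  2  3  4  5  6  7
g(k):  0  0  1  1  0  0  1  1
So g(7) = 1.
Row B is a plain Nim row of size 3, so its Grundy value is 3.
Grundy values for row C (subtraction set {1, 4}):
k:     0  1  2  3  4  5
g(k):  0  1  0  1  2  0
So g(5) = 0.
The value of a disjunctive sum is the nim-sum of the parts.
Combined value = 1 XOR 3 XOR 0 = 2.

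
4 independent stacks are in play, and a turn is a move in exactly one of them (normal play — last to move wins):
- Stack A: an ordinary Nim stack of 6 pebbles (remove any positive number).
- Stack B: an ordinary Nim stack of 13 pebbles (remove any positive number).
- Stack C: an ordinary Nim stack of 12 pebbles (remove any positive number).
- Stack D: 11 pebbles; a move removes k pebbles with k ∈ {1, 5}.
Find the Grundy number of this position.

6

Stack A is a plain Nim stack of size 6, so its Grundy value is 6.
Stack B is a plain Nim stack of size 13, so its Grundy value is 13.
Stack C is a plain Nim stack of size 12, so its Grundy value is 12.
Grundy values for stack D (subtraction set {1, 5}):
k:     0  1  2  3  4  5  6  7  8  9 10 11
g(k):  0  1  0  1  0  1  0  1  0  1  0  1
So g(11) = 1.
By the Sprague-Grundy theorem, the Grundy value of a sum of independent games is the XOR of the component values.
Combined value = 6 XOR 13 XOR 12 XOR 1 = 6.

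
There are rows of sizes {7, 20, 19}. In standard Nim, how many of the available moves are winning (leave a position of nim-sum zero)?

0

Nim-sum: 7 ⊕ 20 ⊕ 19 = 0.
The nim-sum is already 0, so every move leaves a nonzero nim-sum — there are no winning moves.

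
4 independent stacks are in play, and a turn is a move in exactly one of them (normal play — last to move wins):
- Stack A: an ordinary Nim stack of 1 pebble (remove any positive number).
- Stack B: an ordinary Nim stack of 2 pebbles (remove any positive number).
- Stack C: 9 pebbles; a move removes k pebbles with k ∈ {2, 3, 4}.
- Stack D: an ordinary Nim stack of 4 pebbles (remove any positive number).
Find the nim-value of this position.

6

Stack A is a plain Nim stack of size 1, so its Grundy value is 1.
Stack B is a plain Nim stack of size 2, so its Grundy value is 2.
Grundy values for stack C (subtraction set {2, 3, 4}):
k:     0  1  2  3  4  5  6  7  8  9
g(k):  0  0  1  1  2  2  0  0  1  1
So g(9) = 1.
Stack D is a plain Nim stack of size 4, so its Grundy value is 4.
The value of a disjunctive sum is the nim-sum of the parts.
Combined value = 1 XOR 2 XOR 1 XOR 4 = 6.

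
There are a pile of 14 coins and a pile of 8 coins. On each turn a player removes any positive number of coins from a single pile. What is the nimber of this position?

In binary:
  1110  (14)
  1000  (8)
  ----
  0110  (6)

6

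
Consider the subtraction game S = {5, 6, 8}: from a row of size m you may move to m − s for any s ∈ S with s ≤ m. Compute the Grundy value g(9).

Compute g(0), g(1), … for moves {5, 6, 8}:
g(0) = mex{} = 0
g(1) = mex{} = 0
g(2) = mex{} = 0
g(3) = mex{} = 0
g(4) = mex{} = 0
g(5) = mex{0} = 1
g(6) = mex{0} = 1
g(7) = mex{0} = 1
g(8) = mex{0} = 1
g(9) = mex{0} = 1
So g(9) = 1.

1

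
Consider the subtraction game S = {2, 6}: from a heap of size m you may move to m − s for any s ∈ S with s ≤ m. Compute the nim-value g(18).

1

Build the Grundy sequence with g(k) = mex{g(k−s) : s ∈ {2, 6}, s ≤ k}:
k:     0  1  2  3  4  5  6  7  8  9 10 11 12 13 14 15 16 17 18
g(k):  0  0  1  1  0  0  1  1  0  0  1  1  0  0  1  1  0  0  1
So g(18) = 1.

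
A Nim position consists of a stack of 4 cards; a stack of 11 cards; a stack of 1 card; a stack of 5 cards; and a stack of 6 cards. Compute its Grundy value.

13

Nim-sum: 4 ^ 11 ^ 1 ^ 5 ^ 6 = 13.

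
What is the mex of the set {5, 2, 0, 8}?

1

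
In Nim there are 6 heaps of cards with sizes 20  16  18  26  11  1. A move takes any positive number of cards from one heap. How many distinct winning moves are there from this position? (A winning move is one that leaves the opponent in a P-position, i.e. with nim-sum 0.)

Nim-sum: 20 ⊕ 16 ⊕ 18 ⊕ 26 ⊕ 11 ⊕ 1 = 6.
The overall nim-sum is X = 6. A heap of size p has a winning move iff p XOR X < p (reduce it to p XOR X).
  20: 20 XOR 6 = 18 < 20 — winning move (to 18).
  16: 16 XOR 6 = 22 ≥ 16 — no move.
  18: 18 XOR 6 = 20 ≥ 18 — no move.
  26: 26 XOR 6 = 28 ≥ 26 — no move.
  11: 11 XOR 6 = 13 ≥ 11 — no move.
  1: 1 XOR 6 = 7 ≥ 1 — no move.
That gives 1 winning move.

1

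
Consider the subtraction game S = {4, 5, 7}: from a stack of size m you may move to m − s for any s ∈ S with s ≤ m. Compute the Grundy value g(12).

0

Grundy values for subtraction set {4, 5, 7}:
g(0) = mex{} = 0
g(1) = mex{} = 0
g(2) = mex{} = 0
g(3) = mex{} = 0
g(4) = mex{0} = 1
g(5) = mex{0} = 1
g(6) = mex{0} = 1
g(7) = mex{0} = 1
g(8) = mex{0,1} = 2
g(9) = mex{0,1} = 2
g(10) = mex{0,1} = 2
g(11) = mex{1} = 0
g(12) = mex{1,2} = 0
So g(12) = 0.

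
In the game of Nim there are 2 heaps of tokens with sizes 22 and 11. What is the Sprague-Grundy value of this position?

Bitwise XOR of the heap sizes:
  10110  (22)
  01011  (11)
  -----
  11101  (29)

29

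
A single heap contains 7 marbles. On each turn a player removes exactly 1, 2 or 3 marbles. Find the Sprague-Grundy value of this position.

Grundy values for subtraction set {1, 2, 3}:
k:     0  1  2  3  4  5  6  7
g(k):  0  1  2  3  0  1  2  3
So g(7) = 3.

3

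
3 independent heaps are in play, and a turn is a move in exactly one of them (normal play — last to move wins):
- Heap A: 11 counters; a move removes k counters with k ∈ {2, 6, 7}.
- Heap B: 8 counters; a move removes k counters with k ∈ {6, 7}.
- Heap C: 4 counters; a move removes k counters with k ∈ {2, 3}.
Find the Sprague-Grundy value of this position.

Grundy values for heap A (subtraction set {2, 6, 7}):
k:     0  1  2  3  4  5  6  7  8  9 10 11
g(k):  0  0  1  1  0  0  1  1  2  0  3  1
So g(11) = 1.
Build the Grundy sequence for heap B with g(k) = mex{g(k−s) : s ∈ {6, 7}, s ≤ k}:
k:     0  1  2  3  4  5  6  7  8
g(k):  0  0  0  0  0  0  1  1  1
So g(8) = 1.
For heap C, compute g(0), g(1), … with moves {2, 3}:
g(0) = mex{} = 0
g(1) = mex{} = 0
g(2) = mex{0} = 1
g(3) = mex{0} = 1
g(4) = mex{0,1} = 2
So g(4) = 2.
By the Sprague-Grundy theorem, the Grundy value of a sum of independent games is the XOR of the component values.
Combined value = 1 ⊕ 1 ⊕ 2 = 2.

2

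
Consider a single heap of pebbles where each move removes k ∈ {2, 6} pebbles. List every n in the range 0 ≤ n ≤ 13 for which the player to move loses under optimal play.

Grundy values for subtraction set {2, 6}:
g(0) = mex{} = 0
g(1) = mex{} = 0
g(2) = mex{0} = 1
g(3) = mex{0} = 1
g(4) = mex{1} = 0
g(5) = mex{1} = 0
g(6) = mex{0} = 1
g(7) = mex{0} = 1
g(8) = mex{1} = 0
g(9) = mex{1} = 0
g(10) = mex{0} = 1
g(11) = mex{0} = 1
g(12) = mex{1} = 0
g(13) = mex{1} = 0
The P-positions (g = 0) in 0..13 are 0, 1, 4, 5, 8, 9, 12, 13.

0, 1, 4, 5, 8, 9, 12, 13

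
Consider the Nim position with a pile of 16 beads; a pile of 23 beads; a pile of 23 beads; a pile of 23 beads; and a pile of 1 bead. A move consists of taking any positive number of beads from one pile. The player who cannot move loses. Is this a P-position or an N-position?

N-position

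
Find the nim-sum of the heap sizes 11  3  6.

14

Compute the nim-sum pairwise:
11 ⊕ 3 = 8
8 ⊕ 6 = 14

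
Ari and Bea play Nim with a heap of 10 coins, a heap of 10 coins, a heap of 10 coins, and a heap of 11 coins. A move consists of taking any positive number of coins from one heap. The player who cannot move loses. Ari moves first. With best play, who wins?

Ari wins

Compute the nim-sum pairwise:
10 XOR 10 = 0
0 XOR 10 = 10
10 XOR 11 = 1
The nim-sum is 1 ≠ 0, so this is an N-position: the player to move can win; Ari has a winning move.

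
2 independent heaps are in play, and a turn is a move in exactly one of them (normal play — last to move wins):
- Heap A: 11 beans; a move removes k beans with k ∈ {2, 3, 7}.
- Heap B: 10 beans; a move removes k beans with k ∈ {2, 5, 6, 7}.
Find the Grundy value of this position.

3

Build the Grundy sequence for heap A with g(k) = mex{g(k−s) : s ∈ {2, 3, 7}, s ≤ k}:
k:     0  1  2  3  4  5  6  7  8  9 10 11
g(k):  0  0  1  1  2  0  0  1  1  2  0  0
So g(11) = 0.
For heap B, compute g(0), g(1), … with moves {2, 5, 6, 7}:
k:     0  1  2  3  4  5  6  7  8  9 10
g(k):  0  0  1  1  0  2  1  3  2  2  3
So g(10) = 3.
By the Sprague-Grundy theorem, the Grundy value of a sum of independent games is the XOR of the component values.
Combined value = 0 ⊕ 3 = 3.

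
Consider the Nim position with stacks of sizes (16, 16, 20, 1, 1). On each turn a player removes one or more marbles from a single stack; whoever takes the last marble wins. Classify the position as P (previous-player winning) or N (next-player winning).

Compute the nim-sum pairwise:
16 ^ 16 = 0
0 ^ 20 = 20
20 ^ 1 = 21
21 ^ 1 = 20
The nim-sum is 20 ≠ 0, so this is an N-position: the player to move can win.

N-position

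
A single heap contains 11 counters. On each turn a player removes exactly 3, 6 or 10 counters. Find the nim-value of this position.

3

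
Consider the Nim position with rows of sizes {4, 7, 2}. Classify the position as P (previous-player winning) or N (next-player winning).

Compute the nim-sum pairwise:
4 ^ 7 = 3
3 ^ 2 = 1
The nim-sum is 1 ≠ 0, so this is an N-position: the player to move can win.

N-position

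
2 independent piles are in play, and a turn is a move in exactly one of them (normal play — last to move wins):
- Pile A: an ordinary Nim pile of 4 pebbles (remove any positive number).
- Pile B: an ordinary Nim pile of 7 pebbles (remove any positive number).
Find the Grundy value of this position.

3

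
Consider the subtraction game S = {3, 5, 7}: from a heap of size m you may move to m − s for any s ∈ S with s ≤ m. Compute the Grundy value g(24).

1

Build the Grundy sequence with g(k) = mex{g(k−s) : s ∈ {3, 5, 7}, s ≤ k}:
k:     0  1  2  3  4  5  6  7  8  9 10 11 12 13 14 15 16 17 18 19 20 21 22 23 24
g(k):  0  0  0  1  1  1  2  2  2  3  0  0  0  1  1  1  2  2  2  3  0  0  0  1  1
So g(24) = 1.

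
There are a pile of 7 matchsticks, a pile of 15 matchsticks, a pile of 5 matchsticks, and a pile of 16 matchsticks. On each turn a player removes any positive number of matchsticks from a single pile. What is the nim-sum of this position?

Compute the nim-sum pairwise:
7 XOR 15 = 8
8 XOR 5 = 13
13 XOR 16 = 29

29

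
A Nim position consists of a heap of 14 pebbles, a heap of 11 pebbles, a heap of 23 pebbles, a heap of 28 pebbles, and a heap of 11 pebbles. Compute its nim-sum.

5

Nim-sum: 14 XOR 11 XOR 23 XOR 28 XOR 11 = 5.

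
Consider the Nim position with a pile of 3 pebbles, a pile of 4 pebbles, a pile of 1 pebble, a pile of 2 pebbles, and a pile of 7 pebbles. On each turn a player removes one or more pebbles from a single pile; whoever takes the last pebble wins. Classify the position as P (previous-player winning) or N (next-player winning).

N-position

Compute the nim-sum pairwise:
3 ^ 4 = 7
7 ^ 1 = 6
6 ^ 2 = 4
4 ^ 7 = 3
The nim-sum is 3 ≠ 0, so this is an N-position: the player to move can win.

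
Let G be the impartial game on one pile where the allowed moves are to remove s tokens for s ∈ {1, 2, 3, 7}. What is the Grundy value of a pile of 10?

2

Compute g(0), g(1), … for moves {1, 2, 3, 7}:
k:     0  1  2  3  4  5  6  7  8  9 10
g(k):  0  1  2  3  0  1  2  3  0  1  2
So g(10) = 2.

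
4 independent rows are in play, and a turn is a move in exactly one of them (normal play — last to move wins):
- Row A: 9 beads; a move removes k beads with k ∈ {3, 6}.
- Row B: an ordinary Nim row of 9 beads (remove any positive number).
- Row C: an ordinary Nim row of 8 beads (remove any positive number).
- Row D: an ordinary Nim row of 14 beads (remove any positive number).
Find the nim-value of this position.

For row A, compute g(0), g(1), … with moves {3, 6}:
g(0) = mex{} = 0
g(1) = mex{} = 0
g(2) = mex{} = 0
g(3) = mex{0} = 1
g(4) = mex{0} = 1
g(5) = mex{0} = 1
g(6) = mex{0,1} = 2
g(7) = mex{0,1} = 2
g(8) = mex{0,1} = 2
g(9) = mex{1,2} = 0
So g(9) = 0.
Row B is a plain Nim row of size 9, so its Grundy value is 9.
Row C is a plain Nim row of size 8, so its Grundy value is 8.
Row D is a plain Nim row of size 14, so its Grundy value is 14.
The value of a disjunctive sum is the nim-sum of the parts.
Combined value = 0 XOR 9 XOR 8 XOR 14 = 15.

15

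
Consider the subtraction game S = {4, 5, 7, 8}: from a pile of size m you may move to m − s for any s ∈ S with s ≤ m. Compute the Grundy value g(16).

Build the Grundy sequence with g(k) = mex{g(k−s) : s ∈ {4, 5, 7, 8}, s ≤ k}:
k:     0  1  2  3  4  5  6  7  8  9 10 11 12 13 14 15 16
g(k):  0  0  0  0  1  1  1  1  2  2  2  2  0  0  0  0  1
So g(16) = 1.

1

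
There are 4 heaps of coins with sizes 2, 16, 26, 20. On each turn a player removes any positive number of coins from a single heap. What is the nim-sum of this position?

28

In binary:
  00010  (2)
  10000  (16)
  11010  (26)
  10100  (20)
  -----
  11100  (28)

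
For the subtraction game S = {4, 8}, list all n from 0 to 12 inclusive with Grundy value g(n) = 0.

0, 1, 2, 3, 12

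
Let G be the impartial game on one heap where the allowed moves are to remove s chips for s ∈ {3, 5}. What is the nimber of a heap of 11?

Grundy values for subtraction set {3, 5}:
k:     0  1  2  3  4  5  6  7  8  9 10 11
g(k):  0  0  0  1  1  1  2  2  0  0  0  1
So g(11) = 1.

1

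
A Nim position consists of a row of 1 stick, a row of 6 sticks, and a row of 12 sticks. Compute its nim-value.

11

Compute the nim-sum pairwise:
1 XOR 6 = 7
7 XOR 12 = 11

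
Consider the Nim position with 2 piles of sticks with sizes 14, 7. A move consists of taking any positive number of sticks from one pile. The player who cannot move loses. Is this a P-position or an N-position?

N-position

In binary:
  1110  (14)
  0111  (7)
  ----
  1001  (9)
The nim-sum is 9 ≠ 0, so this is an N-position: the player to move can win.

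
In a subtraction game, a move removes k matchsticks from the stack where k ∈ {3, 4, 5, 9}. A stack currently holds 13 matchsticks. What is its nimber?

Compute g(0), g(1), … for moves {3, 4, 5, 9}:
g(0) = mex{} = 0
g(1) = mex{} = 0
g(2) = mex{} = 0
g(3) = mex{0} = 1
g(4) = mex{0} = 1
g(5) = mex{0} = 1
g(6) = mex{0,1} = 2
g(7) = mex{0,1} = 2
g(8) = mex{1} = 0
g(9) = mex{0,1,2} = 3
g(10) = mex{0,1,2} = 3
g(11) = mex{0,2} = 1
g(12) = mex{0,1,2,3} = 4
g(13) = mex{0,1,3} = 2
So g(13) = 2.

2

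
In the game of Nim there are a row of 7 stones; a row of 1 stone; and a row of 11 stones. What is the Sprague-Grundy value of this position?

Nim-sum: 7 ⊕ 1 ⊕ 11 = 13.

13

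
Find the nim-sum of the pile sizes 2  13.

Compute the nim-sum pairwise:
2 ^ 13 = 15

15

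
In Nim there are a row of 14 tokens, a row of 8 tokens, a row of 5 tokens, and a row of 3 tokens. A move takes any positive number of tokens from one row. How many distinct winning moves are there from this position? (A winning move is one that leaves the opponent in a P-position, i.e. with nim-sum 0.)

0

In binary:
  1110  (14)
  1000  (8)
  0101  (5)
  0011  (3)
  ----
  0000  (0)
The nim-sum is already 0, so every move leaves a nonzero nim-sum — there are no winning moves.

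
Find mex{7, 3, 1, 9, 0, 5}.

The values 0, 1 are all present; 2 is the first non-negative integer missing from the set.

2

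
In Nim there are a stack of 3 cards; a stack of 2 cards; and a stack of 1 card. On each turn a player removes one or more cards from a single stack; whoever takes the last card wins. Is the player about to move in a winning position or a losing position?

Losing position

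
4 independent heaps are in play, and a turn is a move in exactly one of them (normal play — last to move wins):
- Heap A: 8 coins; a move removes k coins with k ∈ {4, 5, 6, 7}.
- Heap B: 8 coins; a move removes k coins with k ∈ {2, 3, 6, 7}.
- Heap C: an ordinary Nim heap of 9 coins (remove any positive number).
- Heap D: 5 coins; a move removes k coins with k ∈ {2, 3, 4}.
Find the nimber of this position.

Build the Grundy sequence for heap A with g(k) = mex{g(k−s) : s ∈ {4, 5, 6, 7}, s ≤ k}:
g(0) = mex{} = 0
g(1) = mex{} = 0
g(2) = mex{} = 0
g(3) = mex{} = 0
g(4) = mex{0} = 1
g(5) = mex{0} = 1
g(6) = mex{0} = 1
g(7) = mex{0} = 1
g(8) = mex{0,1} = 2
So g(8) = 2.
Build the Grundy sequence for heap B with g(k) = mex{g(k−s) : s ∈ {2, 3, 6, 7}, s ≤ k}:
k:     0  1  2  3  4  5  6  7  8
g(k):  0  0  1  1  2  0  3  1  2
So g(8) = 2.
Heap C is a plain Nim heap of size 9, so its Grundy value is 9.
Grundy values for heap D (subtraction set {2, 3, 4}):
g(0) = mex{} = 0
g(1) = mex{} = 0
g(2) = mex{0} = 1
g(3) = mex{0} = 1
g(4) = mex{0,1} = 2
g(5) = mex{0,1} = 2
So g(5) = 2.
The value of a disjunctive sum is the nim-sum of the parts.
Combined value = 2 ⊕ 2 ⊕ 9 ⊕ 2 = 11.

11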